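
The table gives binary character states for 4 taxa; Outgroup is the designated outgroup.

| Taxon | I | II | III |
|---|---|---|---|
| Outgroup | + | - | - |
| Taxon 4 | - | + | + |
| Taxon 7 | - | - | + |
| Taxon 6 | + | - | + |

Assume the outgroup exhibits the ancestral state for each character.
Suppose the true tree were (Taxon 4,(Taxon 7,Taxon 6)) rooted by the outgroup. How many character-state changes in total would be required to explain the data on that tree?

Map each character onto (Taxon 4,(Taxon 7,Taxon 6)) (rooted by Outgroup) and count the minimum state changes it requires (Fitch parsimony):
I: 2; II: 1; III: 1.
Total tree length = 4.

4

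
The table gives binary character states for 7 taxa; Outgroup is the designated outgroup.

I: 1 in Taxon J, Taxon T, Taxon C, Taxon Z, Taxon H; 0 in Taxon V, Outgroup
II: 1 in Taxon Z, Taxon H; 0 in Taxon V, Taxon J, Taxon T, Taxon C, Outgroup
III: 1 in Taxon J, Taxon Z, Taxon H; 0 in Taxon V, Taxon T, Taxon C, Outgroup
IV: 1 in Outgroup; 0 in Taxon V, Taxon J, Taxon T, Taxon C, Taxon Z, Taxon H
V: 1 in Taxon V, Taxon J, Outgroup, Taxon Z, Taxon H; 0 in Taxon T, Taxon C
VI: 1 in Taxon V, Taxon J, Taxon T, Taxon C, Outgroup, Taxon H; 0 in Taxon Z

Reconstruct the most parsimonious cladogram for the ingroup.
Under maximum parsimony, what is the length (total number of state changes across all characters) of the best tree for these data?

Character polarity is set by the outgroup: the derived state is whichever differs from the outgroup's state, so for IV, V, VI the derived state is '0', and for the remaining characters it is '1'.
I (derived state '1') is shared by Taxon C, Taxon H, Taxon J, Taxon T, and Taxon Z — a synapomorphy uniting that clade.
II (derived state '1') is shared by Taxon H and Taxon Z — a synapomorphy uniting that clade.
III: derived state '1' in Taxon H, Taxon J, and Taxon Z only — synapomorphy for {Taxon H, Taxon J, Taxon Z}.
All ingroup taxa share the derived state '0' for IV; it defines the ingroup but does not resolve relationships within it.
V: derived state '0' in Taxon C and Taxon T only — synapomorphy for {Taxon C, Taxon T}.
VI (derived state '0') is unique to Taxon Z (autapomorphy; uninformative for grouping).
Most parsimonious ingroup topology: ((((Taxon H,Taxon Z),Taxon J),(Taxon T,Taxon C)),Taxon V).
Changes per character on this tree: I: 1; II: 1; III: 1; IV: 1; V: 1; VI: 1.
Total = 6.

6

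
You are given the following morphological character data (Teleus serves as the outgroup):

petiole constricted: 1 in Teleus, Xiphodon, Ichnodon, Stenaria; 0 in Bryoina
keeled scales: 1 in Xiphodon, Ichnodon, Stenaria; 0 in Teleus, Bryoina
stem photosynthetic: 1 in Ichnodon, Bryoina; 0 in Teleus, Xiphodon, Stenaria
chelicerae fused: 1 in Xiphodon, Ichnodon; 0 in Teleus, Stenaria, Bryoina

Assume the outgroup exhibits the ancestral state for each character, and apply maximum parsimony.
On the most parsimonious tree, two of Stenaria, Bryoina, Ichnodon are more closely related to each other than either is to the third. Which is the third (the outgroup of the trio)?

Bryoina

Character polarity is set by the outgroup: the derived state is whichever differs from the outgroup's state, so for petiole constricted the derived state is '0', and for the remaining characters it is '1'.
petiole constricted: derived state '0' in Bryoina only — an autapomorphy, so it tells us nothing about relationships among taxa.
keeled scales: derived state '1' in Ichnodon, Stenaria, and Xiphodon only — synapomorphy for {Ichnodon, Stenaria, Xiphodon}.
stem photosynthetic (state '1') occurs in Bryoina and Ichnodon but conflicts with the nesting implied by the other characters — most parsimoniously interpreted as homoplasy.
chelicerae fused: derived state '1' in Ichnodon and Xiphodon only — synapomorphy for {Ichnodon, Xiphodon}.
Most parsimonious ingroup topology: (((Xiphodon,Ichnodon),Stenaria),Bryoina).
Ichnodon and Stenaria share a more recent common ancestor with each other than either does with Bryoina, so Bryoina is the least closely related of the three.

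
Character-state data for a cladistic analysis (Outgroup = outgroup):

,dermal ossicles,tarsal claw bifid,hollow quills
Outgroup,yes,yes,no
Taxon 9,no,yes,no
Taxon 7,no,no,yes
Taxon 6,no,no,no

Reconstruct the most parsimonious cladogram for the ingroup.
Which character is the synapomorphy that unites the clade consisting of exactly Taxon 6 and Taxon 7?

Character polarity is set by the outgroup: the derived state is whichever differs from the outgroup's state, so for dermal ossicles, tarsal claw bifid the derived state is 'no', and for the remaining characters it is 'yes'.
All ingroup taxa share the derived state 'no' for dermal ossicles; it defines the ingroup but does not resolve relationships within it.
tarsal claw bifid (derived state 'no') is shared by Taxon 6 and Taxon 7 — a synapomorphy uniting that clade.
hollow quills (derived state 'yes') is unique to Taxon 7 (autapomorphy; uninformative for grouping).
Most parsimonious ingroup topology: (Taxon 9,(Taxon 7,Taxon 6)).
The clade {Taxon 6, Taxon 7} is supported by tarsal claw bifid: its derived state 'no' occurs in exactly those taxa and in no other taxon (including the outgroup).

tarsal claw bifid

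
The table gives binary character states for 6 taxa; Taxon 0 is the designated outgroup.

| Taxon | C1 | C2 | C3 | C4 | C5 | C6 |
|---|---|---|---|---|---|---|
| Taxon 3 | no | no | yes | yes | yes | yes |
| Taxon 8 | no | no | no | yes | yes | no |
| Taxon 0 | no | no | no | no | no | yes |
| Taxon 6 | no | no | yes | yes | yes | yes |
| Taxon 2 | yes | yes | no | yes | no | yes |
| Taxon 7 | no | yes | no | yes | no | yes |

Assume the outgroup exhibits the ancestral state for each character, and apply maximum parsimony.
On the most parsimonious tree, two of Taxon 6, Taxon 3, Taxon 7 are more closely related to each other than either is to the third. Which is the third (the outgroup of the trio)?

Taxon 7

Character polarity is set by the outgroup: the derived state is whichever differs from the outgroup's state, so for C6 the derived state is 'no', and for the remaining characters it is 'yes'.
C1 (derived state 'yes') is unique to Taxon 2 (autapomorphy; uninformative for grouping).
C2 (derived state 'yes') is shared by Taxon 2 and Taxon 7 — a synapomorphy uniting that clade.
C3: derived state 'yes' in Taxon 3 and Taxon 6 only — synapomorphy for {Taxon 3, Taxon 6}.
C4 (derived state 'yes') is shared by all ingroup taxa — unites the whole ingroup.
C5 (derived state 'yes') is shared by Taxon 3, Taxon 6, and Taxon 8 — a synapomorphy uniting that clade.
C6 (derived state 'no') is unique to Taxon 8 (autapomorphy; uninformative for grouping).
Most parsimonious ingroup topology: ((Taxon 7,Taxon 2),(Taxon 8,(Taxon 3,Taxon 6))).
Taxon 3 and Taxon 6 share a more recent common ancestor with each other than either does with Taxon 7, so Taxon 7 is the least closely related of the three.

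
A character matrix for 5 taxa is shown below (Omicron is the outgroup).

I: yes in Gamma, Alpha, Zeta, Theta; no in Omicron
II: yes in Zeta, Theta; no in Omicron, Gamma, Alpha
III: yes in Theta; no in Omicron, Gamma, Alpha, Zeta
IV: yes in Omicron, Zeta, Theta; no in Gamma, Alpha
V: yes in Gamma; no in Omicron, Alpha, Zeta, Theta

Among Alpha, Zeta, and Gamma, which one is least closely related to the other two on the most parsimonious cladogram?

Character polarity is set by the outgroup: the derived state is whichever differs from the outgroup's state, so for IV the derived state is 'no', and for the remaining characters it is 'yes'.
All ingroup taxa share the derived state 'yes' for I; it defines the ingroup but does not resolve relationships within it.
Only Theta and Zeta show the derived state 'yes' for II, supporting them as a clade.
III: derived state 'yes' in Theta only — an autapomorphy, so it tells us nothing about relationships among taxa.
IV: derived state 'no' in Alpha and Gamma only — synapomorphy for {Alpha, Gamma}.
V: derived state 'yes' in Gamma only — an autapomorphy, so it tells us nothing about relationships among taxa.
Most parsimonious ingroup topology: ((Gamma,Alpha),(Zeta,Theta)).
Alpha and Gamma share a more recent common ancestor with each other than either does with Zeta, so Zeta is the least closely related of the three.

Zeta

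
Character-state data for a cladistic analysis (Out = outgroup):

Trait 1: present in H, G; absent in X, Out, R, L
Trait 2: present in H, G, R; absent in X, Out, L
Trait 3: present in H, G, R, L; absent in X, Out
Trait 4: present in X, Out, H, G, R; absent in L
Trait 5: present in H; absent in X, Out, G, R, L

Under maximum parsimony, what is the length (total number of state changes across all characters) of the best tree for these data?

5

Character polarity is set by the outgroup: the derived state is whichever differs from the outgroup's state, so for Trait 4 the derived state is 'absent', and for the remaining characters it is 'present'.
Only G and H show the derived state 'present' for Trait 1, supporting them as a clade.
Trait 2 (derived state 'present') is shared by G, H, and R — a synapomorphy uniting that clade.
Only G, H, L, and R show the derived state 'present' for Trait 3, supporting them as a clade.
Trait 4 (derived state 'absent') is unique to L (autapomorphy; uninformative for grouping).
Trait 5 (derived state 'present') is unique to H (autapomorphy; uninformative for grouping).
Most parsimonious ingroup topology: ((((G,H),R),L),X).
Changes per character on this tree: Trait 1: 1; Trait 2: 1; Trait 3: 1; Trait 4: 1; Trait 5: 1.
Total = 5.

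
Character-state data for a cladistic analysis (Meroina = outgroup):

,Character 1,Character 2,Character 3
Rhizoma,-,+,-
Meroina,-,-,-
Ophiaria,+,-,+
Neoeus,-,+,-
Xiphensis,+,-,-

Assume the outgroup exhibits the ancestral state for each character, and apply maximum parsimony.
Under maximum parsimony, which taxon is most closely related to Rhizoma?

Neoeus

The outgroup has state '-' for every character, so '+' is the derived state throughout.
Character 1 (derived state '+') is shared by Ophiaria and Xiphensis — a synapomorphy uniting that clade.
Character 2 (derived state '+') is shared by Neoeus and Rhizoma — a synapomorphy uniting that clade.
Character 3: derived state '+' in Ophiaria only — an autapomorphy, so it tells us nothing about relationships among taxa.
Most parsimonious ingroup topology: ((Rhizoma,Neoeus),(Ophiaria,Xiphensis)).
Rhizoma and Neoeus form a cherry on this tree, so they are sister taxa.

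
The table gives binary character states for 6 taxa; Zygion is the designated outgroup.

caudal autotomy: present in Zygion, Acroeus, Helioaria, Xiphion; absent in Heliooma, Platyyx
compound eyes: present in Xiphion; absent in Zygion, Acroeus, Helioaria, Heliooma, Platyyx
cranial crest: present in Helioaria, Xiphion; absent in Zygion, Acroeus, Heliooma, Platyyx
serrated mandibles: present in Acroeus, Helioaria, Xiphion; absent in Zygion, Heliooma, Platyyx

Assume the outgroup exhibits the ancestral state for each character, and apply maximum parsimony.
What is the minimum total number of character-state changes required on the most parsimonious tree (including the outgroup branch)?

4

Character polarity is set by the outgroup: the derived state is whichever differs from the outgroup's state, so for caudal autotomy the derived state is 'absent', and for the remaining characters it is 'present'.
Only Heliooma and Platyyx show the derived state 'absent' for caudal autotomy, supporting them as a clade.
compound eyes: derived state 'present' in Xiphion only — an autapomorphy, so it tells us nothing about relationships among taxa.
cranial crest (derived state 'present') is shared by Helioaria and Xiphion — a synapomorphy uniting that clade.
serrated mandibles: derived state 'present' in Acroeus, Helioaria, and Xiphion only — synapomorphy for {Acroeus, Helioaria, Xiphion}.
Most parsimonious ingroup topology: ((Acroeus,(Helioaria,Xiphion)),(Heliooma,Platyyx)).
Changes per character on this tree: caudal autotomy: 1; compound eyes: 1; cranial crest: 1; serrated mandibles: 1.
Total = 4.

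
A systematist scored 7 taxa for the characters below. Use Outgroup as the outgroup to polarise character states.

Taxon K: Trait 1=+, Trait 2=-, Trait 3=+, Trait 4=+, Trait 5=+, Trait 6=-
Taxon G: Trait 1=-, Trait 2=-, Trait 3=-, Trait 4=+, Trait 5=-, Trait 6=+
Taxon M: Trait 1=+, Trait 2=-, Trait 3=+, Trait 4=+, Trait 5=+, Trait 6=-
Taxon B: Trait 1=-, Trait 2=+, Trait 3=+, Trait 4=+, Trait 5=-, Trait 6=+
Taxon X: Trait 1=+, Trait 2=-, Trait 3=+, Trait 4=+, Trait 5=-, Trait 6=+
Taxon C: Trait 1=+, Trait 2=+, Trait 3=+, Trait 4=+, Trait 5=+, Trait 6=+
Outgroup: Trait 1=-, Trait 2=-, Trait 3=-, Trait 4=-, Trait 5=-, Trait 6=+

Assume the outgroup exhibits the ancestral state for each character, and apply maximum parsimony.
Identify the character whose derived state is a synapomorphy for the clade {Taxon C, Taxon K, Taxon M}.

Character polarity is set by the outgroup: the derived state is whichever differs from the outgroup's state, so for Trait 6 the derived state is '-', and for the remaining characters it is '+'.
Trait 1 (derived state '+') is shared by Taxon C, Taxon K, Taxon M, and Taxon X — a synapomorphy uniting that clade.
Trait 2 groups Taxon B and Taxon C, which is incompatible with the clades supported by the remaining characters; treating it as convergent (homoplasy) costs fewer steps than any alternative tree.
Trait 3 (derived state '+') is shared by Taxon B, Taxon C, Taxon K, Taxon M, and Taxon X — a synapomorphy uniting that clade.
Trait 4 (derived state '+') is shared by all ingroup taxa — unites the whole ingroup.
Trait 5: derived state '+' in Taxon C, Taxon K, and Taxon M only — synapomorphy for {Taxon C, Taxon K, Taxon M}.
Trait 6 (derived state '-') is shared by Taxon K and Taxon M — a synapomorphy uniting that clade.
Most parsimonious ingroup topology: ((((Taxon C,(Taxon M,Taxon K)),Taxon X),Taxon B),Taxon G).
The clade {Taxon C, Taxon K, Taxon M} is supported by Trait 5: its derived state '+' occurs in exactly those taxa and in no other taxon (including the outgroup).

Trait 5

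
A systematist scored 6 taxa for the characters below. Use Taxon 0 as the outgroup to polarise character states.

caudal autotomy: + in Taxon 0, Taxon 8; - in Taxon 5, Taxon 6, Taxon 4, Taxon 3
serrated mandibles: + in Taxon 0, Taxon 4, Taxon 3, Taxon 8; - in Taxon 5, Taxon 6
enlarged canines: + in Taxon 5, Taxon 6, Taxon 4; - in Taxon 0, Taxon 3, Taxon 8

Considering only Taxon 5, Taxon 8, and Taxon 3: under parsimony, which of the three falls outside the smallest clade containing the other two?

Taxon 8

Character polarity is set by the outgroup: the derived state is whichever differs from the outgroup's state, so for caudal autotomy, serrated mandibles the derived state is '-', and for the remaining characters it is '+'.
caudal autotomy (derived state '-') is shared by Taxon 3, Taxon 4, Taxon 5, and Taxon 6 — a synapomorphy uniting that clade.
serrated mandibles (derived state '-') is shared by Taxon 5 and Taxon 6 — a synapomorphy uniting that clade.
Only Taxon 4, Taxon 5, and Taxon 6 show the derived state '+' for enlarged canines, supporting them as a clade.
Most parsimonious ingroup topology: ((((Taxon 5,Taxon 6),Taxon 4),Taxon 3),Taxon 8).
Taxon 3 and Taxon 5 share a more recent common ancestor with each other than either does with Taxon 8, so Taxon 8 is the least closely related of the three.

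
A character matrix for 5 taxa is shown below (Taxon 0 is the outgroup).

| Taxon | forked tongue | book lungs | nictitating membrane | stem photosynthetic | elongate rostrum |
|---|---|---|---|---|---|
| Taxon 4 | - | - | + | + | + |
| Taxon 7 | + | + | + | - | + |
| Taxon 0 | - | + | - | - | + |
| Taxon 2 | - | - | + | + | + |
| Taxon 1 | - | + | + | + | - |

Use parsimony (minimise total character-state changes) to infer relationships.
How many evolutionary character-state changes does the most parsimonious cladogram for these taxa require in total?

5

Character polarity is set by the outgroup: the derived state is whichever differs from the outgroup's state, so for book lungs, elongate rostrum the derived state is '-', and for the remaining characters it is '+'.
forked tongue: derived state '+' in Taxon 7 only — an autapomorphy, so it tells us nothing about relationships among taxa.
book lungs (derived state '-') is shared by Taxon 2 and Taxon 4 — a synapomorphy uniting that clade.
nictitating membrane (derived state '+') is shared by all ingroup taxa — unites the whole ingroup.
stem photosynthetic (derived state '+') is shared by Taxon 1, Taxon 2, and Taxon 4 — a synapomorphy uniting that clade.
elongate rostrum: derived state '-' in Taxon 1 only — an autapomorphy, so it tells us nothing about relationships among taxa.
Most parsimonious ingroup topology: (((Taxon 4,Taxon 2),Taxon 1),Taxon 7).
Changes per character on this tree: forked tongue: 1; book lungs: 1; nictitating membrane: 1; stem photosynthetic: 1; elongate rostrum: 1.
Total = 5.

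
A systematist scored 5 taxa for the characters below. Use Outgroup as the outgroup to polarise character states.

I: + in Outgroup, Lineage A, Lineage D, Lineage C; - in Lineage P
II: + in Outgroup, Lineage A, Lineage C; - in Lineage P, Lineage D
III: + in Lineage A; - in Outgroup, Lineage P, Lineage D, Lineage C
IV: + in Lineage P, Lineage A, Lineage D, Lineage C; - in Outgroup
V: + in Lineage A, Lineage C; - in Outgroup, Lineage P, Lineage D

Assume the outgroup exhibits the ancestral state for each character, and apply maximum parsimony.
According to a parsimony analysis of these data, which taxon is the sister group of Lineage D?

Character polarity is set by the outgroup: the derived state is whichever differs from the outgroup's state, so for I, II the derived state is '-', and for the remaining characters it is '+'.
I: derived state '-' in Lineage P only — an autapomorphy, so it tells us nothing about relationships among taxa.
II: derived state '-' in Lineage D and Lineage P only — synapomorphy for {Lineage D, Lineage P}.
III: derived state '+' in Lineage A only — an autapomorphy, so it tells us nothing about relationships among taxa.
IV (derived state '+') is shared by all ingroup taxa — unites the whole ingroup.
V: derived state '+' in Lineage A and Lineage C only — synapomorphy for {Lineage A, Lineage C}.
Most parsimonious ingroup topology: ((Lineage P,Lineage D),(Lineage A,Lineage C)).
Lineage D and Lineage P form a cherry on this tree, so they are sister taxa.

Lineage P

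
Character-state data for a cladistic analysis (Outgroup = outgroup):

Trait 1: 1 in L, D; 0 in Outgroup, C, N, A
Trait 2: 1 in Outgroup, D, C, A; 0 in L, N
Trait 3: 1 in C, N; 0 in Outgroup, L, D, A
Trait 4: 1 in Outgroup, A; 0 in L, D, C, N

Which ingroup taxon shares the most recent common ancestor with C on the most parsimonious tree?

N

Character polarity is set by the outgroup: the derived state is whichever differs from the outgroup's state, so for Trait 2, Trait 4 the derived state is '0', and for the remaining characters it is '1'.
Trait 1: derived state '1' in D and L only — synapomorphy for {D, L}.
Trait 2 groups L and N, which is incompatible with the clades supported by the remaining characters; treating it as convergent (homoplasy) costs fewer steps than any alternative tree.
Only C and N show the derived state '1' for Trait 3, supporting them as a clade.
Trait 4 (derived state '0') is shared by C, D, L, and N — a synapomorphy uniting that clade.
Most parsimonious ingroup topology: (((L,D),(C,N)),A).
C and N form a cherry on this tree, so they are sister taxa.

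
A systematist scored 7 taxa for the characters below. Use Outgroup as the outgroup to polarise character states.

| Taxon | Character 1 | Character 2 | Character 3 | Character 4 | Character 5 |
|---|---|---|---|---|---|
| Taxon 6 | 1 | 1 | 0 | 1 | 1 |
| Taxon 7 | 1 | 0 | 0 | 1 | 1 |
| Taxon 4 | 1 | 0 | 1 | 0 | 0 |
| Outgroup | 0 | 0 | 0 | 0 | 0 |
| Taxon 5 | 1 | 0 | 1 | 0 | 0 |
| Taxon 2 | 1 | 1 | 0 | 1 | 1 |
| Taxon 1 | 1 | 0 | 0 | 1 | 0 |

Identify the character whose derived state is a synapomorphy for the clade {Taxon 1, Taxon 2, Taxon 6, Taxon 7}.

Character 4

The outgroup has state '0' for every character, so '1' is the derived state throughout.
All ingroup taxa share the derived state '1' for Character 1; it defines the ingroup but does not resolve relationships within it.
Character 2 (derived state '1') is shared by Taxon 2 and Taxon 6 — a synapomorphy uniting that clade.
Character 3 (derived state '1') is shared by Taxon 4 and Taxon 5 — a synapomorphy uniting that clade.
Character 4: derived state '1' in Taxon 1, Taxon 2, Taxon 6, and Taxon 7 only — synapomorphy for {Taxon 1, Taxon 2, Taxon 6, Taxon 7}.
Character 5 (derived state '1') is shared by Taxon 2, Taxon 6, and Taxon 7 — a synapomorphy uniting that clade.
Most parsimonious ingroup topology: (((Taxon 7,(Taxon 6,Taxon 2)),Taxon 1),(Taxon 4,Taxon 5)).
The clade {Taxon 1, Taxon 2, Taxon 6, Taxon 7} is supported by Character 4: its derived state '1' occurs in exactly those taxa and in no other taxon (including the outgroup).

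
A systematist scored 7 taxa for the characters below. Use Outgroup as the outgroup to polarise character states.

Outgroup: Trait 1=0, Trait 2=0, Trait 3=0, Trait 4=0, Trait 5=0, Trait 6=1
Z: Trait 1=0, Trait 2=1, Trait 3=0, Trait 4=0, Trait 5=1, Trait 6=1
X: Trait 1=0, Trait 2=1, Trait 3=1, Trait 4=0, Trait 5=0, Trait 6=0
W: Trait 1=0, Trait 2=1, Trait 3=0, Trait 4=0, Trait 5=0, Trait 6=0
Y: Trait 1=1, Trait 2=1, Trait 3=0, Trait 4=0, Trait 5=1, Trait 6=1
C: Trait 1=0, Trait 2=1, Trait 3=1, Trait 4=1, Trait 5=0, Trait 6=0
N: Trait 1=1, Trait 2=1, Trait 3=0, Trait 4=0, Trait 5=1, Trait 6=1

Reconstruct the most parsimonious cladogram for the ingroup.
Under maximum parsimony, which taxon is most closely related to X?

Character polarity is set by the outgroup: the derived state is whichever differs from the outgroup's state, so for Trait 6 the derived state is '0', and for the remaining characters it is '1'.
Only N and Y show the derived state '1' for Trait 1, supporting them as a clade.
All ingroup taxa share the derived state '1' for Trait 2; it defines the ingroup but does not resolve relationships within it.
Only C and X show the derived state '1' for Trait 3, supporting them as a clade.
Trait 4: derived state '1' in C only — an autapomorphy, so it tells us nothing about relationships among taxa.
Trait 5: derived state '1' in N, Y, and Z only — synapomorphy for {N, Y, Z}.
Trait 6: derived state '0' in C, W, and X only — synapomorphy for {C, W, X}.
Most parsimonious ingroup topology: ((Z,(Y,N)),((X,C),W)).
X and C form a cherry on this tree, so they are sister taxa.

C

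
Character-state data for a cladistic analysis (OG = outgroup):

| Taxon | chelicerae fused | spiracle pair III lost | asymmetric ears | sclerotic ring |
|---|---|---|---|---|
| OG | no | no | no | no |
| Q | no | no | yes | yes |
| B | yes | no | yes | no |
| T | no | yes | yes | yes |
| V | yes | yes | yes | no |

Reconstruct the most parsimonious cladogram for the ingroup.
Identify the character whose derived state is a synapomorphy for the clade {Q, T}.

The outgroup has state 'no' for every character, so 'yes' is the derived state throughout.
chelicerae fused (derived state 'yes') is shared by B and V — a synapomorphy uniting that clade.
spiracle pair III lost (state 'yes') occurs in T and V but conflicts with the nesting implied by the other characters — most parsimoniously interpreted as homoplasy.
asymmetric ears (derived state 'yes') is shared by all ingroup taxa — unites the whole ingroup.
Only Q and T show the derived state 'yes' for sclerotic ring, supporting them as a clade.
Most parsimonious ingroup topology: ((Q,T),(B,V)).
The clade {Q, T} is supported by sclerotic ring: its derived state 'yes' occurs in exactly those taxa and in no other taxon (including the outgroup).

sclerotic ring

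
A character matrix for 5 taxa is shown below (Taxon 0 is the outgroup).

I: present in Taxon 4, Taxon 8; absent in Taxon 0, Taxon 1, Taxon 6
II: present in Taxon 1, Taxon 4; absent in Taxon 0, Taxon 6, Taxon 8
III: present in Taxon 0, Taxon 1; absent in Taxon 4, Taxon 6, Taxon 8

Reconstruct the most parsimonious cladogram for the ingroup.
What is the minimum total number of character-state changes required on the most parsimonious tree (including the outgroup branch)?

Character polarity is set by the outgroup: the derived state is whichever differs from the outgroup's state, so for III the derived state is 'absent', and for the remaining characters it is 'present'.
Only Taxon 4 and Taxon 8 show the derived state 'present' for I, supporting them as a clade.
II (state 'present') occurs in Taxon 1 and Taxon 4 but conflicts with the nesting implied by the other characters — most parsimoniously interpreted as homoplasy.
III (derived state 'absent') is shared by Taxon 4, Taxon 6, and Taxon 8 — a synapomorphy uniting that clade.
Most parsimonious ingroup topology: (Taxon 1,((Taxon 4,Taxon 8),Taxon 6)).
Changes per character on this tree: I: 1; II: 2; III: 1.
Total = 4.

4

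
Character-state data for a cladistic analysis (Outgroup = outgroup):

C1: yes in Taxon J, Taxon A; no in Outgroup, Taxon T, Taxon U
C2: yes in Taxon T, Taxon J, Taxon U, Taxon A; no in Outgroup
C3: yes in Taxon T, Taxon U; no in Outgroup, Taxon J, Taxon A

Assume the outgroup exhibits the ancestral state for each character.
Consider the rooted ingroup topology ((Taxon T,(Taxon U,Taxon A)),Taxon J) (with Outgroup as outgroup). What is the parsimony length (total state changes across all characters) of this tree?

Map each character onto ((Taxon T,(Taxon U,Taxon A)),Taxon J) (rooted by Outgroup) and count the minimum state changes it requires (Fitch parsimony):
C1: 2; C2: 1; C3: 2.
Total tree length = 5.

5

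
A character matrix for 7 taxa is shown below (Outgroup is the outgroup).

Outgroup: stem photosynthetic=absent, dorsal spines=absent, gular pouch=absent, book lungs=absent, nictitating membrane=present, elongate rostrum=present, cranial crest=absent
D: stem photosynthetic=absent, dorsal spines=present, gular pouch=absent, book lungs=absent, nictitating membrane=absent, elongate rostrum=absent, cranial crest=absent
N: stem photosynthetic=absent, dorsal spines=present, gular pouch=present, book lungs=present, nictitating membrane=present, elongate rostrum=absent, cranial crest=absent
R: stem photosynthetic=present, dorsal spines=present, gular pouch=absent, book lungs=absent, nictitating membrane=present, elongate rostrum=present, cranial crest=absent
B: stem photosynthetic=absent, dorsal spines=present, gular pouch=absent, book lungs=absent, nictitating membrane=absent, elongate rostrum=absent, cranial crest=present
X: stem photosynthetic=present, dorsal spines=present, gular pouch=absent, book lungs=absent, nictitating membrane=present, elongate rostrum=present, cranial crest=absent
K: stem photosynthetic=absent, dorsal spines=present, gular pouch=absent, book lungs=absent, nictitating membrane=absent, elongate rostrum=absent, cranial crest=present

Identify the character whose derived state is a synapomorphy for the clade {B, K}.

cranial crest

Character polarity is set by the outgroup: the derived state is whichever differs from the outgroup's state, so for nictitating membrane, elongate rostrum the derived state is 'absent', and for the remaining characters it is 'present'.
stem photosynthetic (derived state 'present') is shared by R and X — a synapomorphy uniting that clade.
dorsal spines (derived state 'present') is shared by all ingroup taxa — unites the whole ingroup.
gular pouch (derived state 'present') is unique to N (autapomorphy; uninformative for grouping).
book lungs: derived state 'present' in N only — an autapomorphy, so it tells us nothing about relationships among taxa.
Only B, D, and K show the derived state 'absent' for nictitating membrane, supporting them as a clade.
elongate rostrum: derived state 'absent' in B, D, K, and N only — synapomorphy for {B, D, K, N}.
cranial crest (derived state 'present') is shared by B and K — a synapomorphy uniting that clade.
Most parsimonious ingroup topology: (((D,(B,K)),N),(R,X)).
The clade {B, K} is supported by cranial crest: its derived state 'present' occurs in exactly those taxa and in no other taxon (including the outgroup).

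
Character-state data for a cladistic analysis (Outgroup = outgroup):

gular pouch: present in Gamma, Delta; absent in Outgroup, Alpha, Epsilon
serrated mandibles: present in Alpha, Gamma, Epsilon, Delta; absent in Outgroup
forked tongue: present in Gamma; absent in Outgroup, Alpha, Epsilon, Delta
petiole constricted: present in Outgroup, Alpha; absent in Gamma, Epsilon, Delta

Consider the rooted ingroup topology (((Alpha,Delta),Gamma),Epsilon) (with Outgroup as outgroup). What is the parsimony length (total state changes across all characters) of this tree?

Map each character onto (((Alpha,Delta),Gamma),Epsilon) (rooted by Outgroup) and count the minimum state changes it requires (Fitch parsimony):
gular pouch: 2; serrated mandibles: 1; forked tongue: 1; petiole constricted: 2.
Total tree length = 6.

6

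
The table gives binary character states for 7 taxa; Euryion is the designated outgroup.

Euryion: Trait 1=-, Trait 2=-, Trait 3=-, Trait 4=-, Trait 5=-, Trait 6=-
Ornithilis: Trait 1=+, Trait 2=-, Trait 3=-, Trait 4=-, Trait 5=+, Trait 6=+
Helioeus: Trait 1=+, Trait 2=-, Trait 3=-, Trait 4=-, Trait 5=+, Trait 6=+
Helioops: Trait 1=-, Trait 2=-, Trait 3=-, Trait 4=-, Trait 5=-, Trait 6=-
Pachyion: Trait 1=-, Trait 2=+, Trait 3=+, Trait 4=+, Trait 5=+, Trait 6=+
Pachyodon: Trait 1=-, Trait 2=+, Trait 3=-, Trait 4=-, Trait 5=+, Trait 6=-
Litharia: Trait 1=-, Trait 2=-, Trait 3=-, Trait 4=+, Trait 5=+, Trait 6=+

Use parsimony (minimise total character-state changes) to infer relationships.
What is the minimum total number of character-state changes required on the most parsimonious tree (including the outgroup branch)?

The outgroup has state '-' for every character, so '+' is the derived state throughout.
Only Helioeus and Ornithilis show the derived state '+' for Trait 1, supporting them as a clade.
Trait 2 groups Pachyion and Pachyodon, which is incompatible with the clades supported by the remaining characters; treating it as convergent (homoplasy) costs fewer steps than any alternative tree.
Trait 3 (derived state '+') is unique to Pachyion (autapomorphy; uninformative for grouping).
Trait 4 (derived state '+') is shared by Litharia and Pachyion — a synapomorphy uniting that clade.
Only Helioeus, Litharia, Ornithilis, Pachyion, and Pachyodon show the derived state '+' for Trait 5, supporting them as a clade.
Only Helioeus, Litharia, Ornithilis, and Pachyion show the derived state '+' for Trait 6, supporting them as a clade.
Most parsimonious ingroup topology: ((((Ornithilis,Helioeus),(Pachyion,Litharia)),Pachyodon),Helioops).
Changes per character on this tree: Trait 1: 1; Trait 2: 2; Trait 3: 1; Trait 4: 1; Trait 5: 1; Trait 6: 1.
Total = 7.

7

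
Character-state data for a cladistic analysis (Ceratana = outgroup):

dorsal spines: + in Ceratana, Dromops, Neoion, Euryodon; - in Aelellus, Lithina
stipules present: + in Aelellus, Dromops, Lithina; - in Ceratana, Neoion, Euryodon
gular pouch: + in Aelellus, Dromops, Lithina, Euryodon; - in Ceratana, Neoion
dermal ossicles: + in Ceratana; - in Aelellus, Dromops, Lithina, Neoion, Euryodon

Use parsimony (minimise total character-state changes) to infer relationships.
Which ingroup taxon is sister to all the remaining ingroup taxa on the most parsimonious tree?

Neoion

Character polarity is set by the outgroup: the derived state is whichever differs from the outgroup's state, so for dorsal spines, dermal ossicles the derived state is '-', and for the remaining characters it is '+'.
dorsal spines: derived state '-' in Aelellus and Lithina only — synapomorphy for {Aelellus, Lithina}.
stipules present: derived state '+' in Aelellus, Dromops, and Lithina only — synapomorphy for {Aelellus, Dromops, Lithina}.
gular pouch (derived state '+') is shared by Aelellus, Dromops, Euryodon, and Lithina — a synapomorphy uniting that clade.
dermal ossicles (derived state '-') is shared by all ingroup taxa — unites the whole ingroup.
Most parsimonious ingroup topology: ((((Aelellus,Lithina),Dromops),Euryodon),Neoion).
Neoion is sister to the clade containing all other ingroup taxa, so it is the earliest-diverging (most basal) ingroup lineage.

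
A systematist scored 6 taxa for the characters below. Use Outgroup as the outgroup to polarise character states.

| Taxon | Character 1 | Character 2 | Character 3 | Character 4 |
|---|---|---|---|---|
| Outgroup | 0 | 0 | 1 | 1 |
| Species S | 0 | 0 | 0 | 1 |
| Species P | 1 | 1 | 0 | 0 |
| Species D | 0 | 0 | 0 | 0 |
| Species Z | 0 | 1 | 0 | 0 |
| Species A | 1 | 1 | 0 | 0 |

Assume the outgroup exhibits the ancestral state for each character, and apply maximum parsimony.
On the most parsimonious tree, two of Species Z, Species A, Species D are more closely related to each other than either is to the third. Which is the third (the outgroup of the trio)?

Character polarity is set by the outgroup: the derived state is whichever differs from the outgroup's state, so for Character 3, Character 4 the derived state is '0', and for the remaining characters it is '1'.
Character 1: derived state '1' in Species A and Species P only — synapomorphy for {Species A, Species P}.
Character 2 (derived state '1') is shared by Species A, Species P, and Species Z — a synapomorphy uniting that clade.
Character 3 (derived state '0') is shared by all ingroup taxa — unites the whole ingroup.
Only Species A, Species D, Species P, and Species Z show the derived state '0' for Character 4, supporting them as a clade.
Most parsimonious ingroup topology: (Species S,(((Species P,Species A),Species Z),Species D)).
Species A and Species Z share a more recent common ancestor with each other than either does with Species D, so Species D is the least closely related of the three.

Species D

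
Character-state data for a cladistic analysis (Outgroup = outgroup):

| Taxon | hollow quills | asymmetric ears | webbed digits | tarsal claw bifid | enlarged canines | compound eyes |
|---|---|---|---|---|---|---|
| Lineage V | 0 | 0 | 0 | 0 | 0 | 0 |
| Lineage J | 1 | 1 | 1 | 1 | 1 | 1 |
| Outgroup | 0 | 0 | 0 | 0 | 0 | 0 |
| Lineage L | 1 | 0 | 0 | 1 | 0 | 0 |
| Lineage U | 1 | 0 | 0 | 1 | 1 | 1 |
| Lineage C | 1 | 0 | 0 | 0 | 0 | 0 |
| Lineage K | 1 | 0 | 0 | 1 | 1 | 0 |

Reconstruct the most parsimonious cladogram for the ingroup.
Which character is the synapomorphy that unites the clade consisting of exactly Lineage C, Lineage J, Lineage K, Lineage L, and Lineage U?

The outgroup has state '0' for every character, so '1' is the derived state throughout.
Only Lineage C, Lineage J, Lineage K, Lineage L, and Lineage U show the derived state '1' for hollow quills, supporting them as a clade.
asymmetric ears: derived state '1' in Lineage J only — an autapomorphy, so it tells us nothing about relationships among taxa.
webbed digits: derived state '1' in Lineage J only — an autapomorphy, so it tells us nothing about relationships among taxa.
tarsal claw bifid (derived state '1') is shared by Lineage J, Lineage K, Lineage L, and Lineage U — a synapomorphy uniting that clade.
Only Lineage J, Lineage K, and Lineage U show the derived state '1' for enlarged canines, supporting them as a clade.
compound eyes: derived state '1' in Lineage J and Lineage U only — synapomorphy for {Lineage J, Lineage U}.
Most parsimonious ingroup topology: (((((Lineage J,Lineage U),Lineage K),Lineage L),Lineage C),Lineage V).
The clade {Lineage C, Lineage J, Lineage K, Lineage L, Lineage U} is supported by hollow quills: its derived state '1' occurs in exactly those taxa and in no other taxon (including the outgroup).

hollow quills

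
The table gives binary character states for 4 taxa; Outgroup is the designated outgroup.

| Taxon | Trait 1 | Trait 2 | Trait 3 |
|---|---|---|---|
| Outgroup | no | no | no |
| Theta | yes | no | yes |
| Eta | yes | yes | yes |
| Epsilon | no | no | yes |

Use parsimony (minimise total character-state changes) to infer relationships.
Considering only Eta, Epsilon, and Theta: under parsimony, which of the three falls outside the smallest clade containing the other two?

Epsilon

The outgroup has state 'no' for every character, so 'yes' is the derived state throughout.
Only Eta and Theta show the derived state 'yes' for Trait 1, supporting them as a clade.
Trait 2: derived state 'yes' in Eta only — an autapomorphy, so it tells us nothing about relationships among taxa.
Trait 3 (derived state 'yes') is shared by all ingroup taxa — unites the whole ingroup.
Most parsimonious ingroup topology: ((Theta,Eta),Epsilon).
Eta and Theta share a more recent common ancestor with each other than either does with Epsilon, so Epsilon is the least closely related of the three.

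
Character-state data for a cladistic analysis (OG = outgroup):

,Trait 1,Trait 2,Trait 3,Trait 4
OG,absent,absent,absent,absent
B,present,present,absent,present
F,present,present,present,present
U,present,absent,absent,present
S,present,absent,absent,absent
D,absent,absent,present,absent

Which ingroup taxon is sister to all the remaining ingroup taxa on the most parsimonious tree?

D

The outgroup has state 'absent' for every character, so 'present' is the derived state throughout.
Trait 1: derived state 'present' in B, F, S, and U only — synapomorphy for {B, F, S, U}.
Trait 2 (derived state 'present') is shared by B and F — a synapomorphy uniting that clade.
Trait 3 groups D and F, which is incompatible with the clades supported by the remaining characters; treating it as convergent (homoplasy) costs fewer steps than any alternative tree.
Trait 4 (derived state 'present') is shared by B, F, and U — a synapomorphy uniting that clade.
Most parsimonious ingroup topology: ((((B,F),U),S),D).
D is sister to the clade containing all other ingroup taxa, so it is the earliest-diverging (most basal) ingroup lineage.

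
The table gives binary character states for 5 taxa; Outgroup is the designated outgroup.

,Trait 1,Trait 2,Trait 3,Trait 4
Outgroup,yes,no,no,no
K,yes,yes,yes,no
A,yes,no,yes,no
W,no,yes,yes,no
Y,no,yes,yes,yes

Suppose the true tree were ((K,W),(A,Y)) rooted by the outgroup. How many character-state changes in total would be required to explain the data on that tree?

Map each character onto ((K,W),(A,Y)) (rooted by Outgroup) and count the minimum state changes it requires (Fitch parsimony):
Trait 1: 2; Trait 2: 2; Trait 3: 1; Trait 4: 1.
Total tree length = 6.

6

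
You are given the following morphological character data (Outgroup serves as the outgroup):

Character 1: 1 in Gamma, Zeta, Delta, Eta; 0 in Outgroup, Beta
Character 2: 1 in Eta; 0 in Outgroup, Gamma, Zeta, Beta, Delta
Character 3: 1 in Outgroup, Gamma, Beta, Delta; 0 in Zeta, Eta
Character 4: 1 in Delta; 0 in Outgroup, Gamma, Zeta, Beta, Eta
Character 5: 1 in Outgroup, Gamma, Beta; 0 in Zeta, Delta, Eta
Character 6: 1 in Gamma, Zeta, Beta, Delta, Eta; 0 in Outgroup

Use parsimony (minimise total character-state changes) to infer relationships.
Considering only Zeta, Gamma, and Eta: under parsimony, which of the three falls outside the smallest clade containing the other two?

Gamma

Character polarity is set by the outgroup: the derived state is whichever differs from the outgroup's state, so for Character 3, Character 5 the derived state is '0', and for the remaining characters it is '1'.
Character 1: derived state '1' in Delta, Eta, Gamma, and Zeta only — synapomorphy for {Delta, Eta, Gamma, Zeta}.
Character 2: derived state '1' in Eta only — an autapomorphy, so it tells us nothing about relationships among taxa.
Only Eta and Zeta show the derived state '0' for Character 3, supporting them as a clade.
Character 4 (derived state '1') is unique to Delta (autapomorphy; uninformative for grouping).
Character 5: derived state '0' in Delta, Eta, and Zeta only — synapomorphy for {Delta, Eta, Zeta}.
All ingroup taxa share the derived state '1' for Character 6; it defines the ingroup but does not resolve relationships within it.
Most parsimonious ingroup topology: ((Gamma,((Zeta,Eta),Delta)),Beta).
Zeta and Eta share a more recent common ancestor with each other than either does with Gamma, so Gamma is the least closely related of the three.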